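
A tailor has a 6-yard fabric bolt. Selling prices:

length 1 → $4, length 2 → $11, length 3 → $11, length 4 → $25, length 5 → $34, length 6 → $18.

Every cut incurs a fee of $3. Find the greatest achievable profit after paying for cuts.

Consider every possible first cut. v[k] is the best of p[i]+v[k−i] over all sellable i≤k, charging 3 whenever i<k.
v[1] = 4
v[2] = 11
v[3] = 12  (first piece 1, then v[2]=11)
v[4] = 25
v[5] = 34
v[6] = 35  (first piece 1, then v[5]=34)
One optimal plan: pieces 5 + 1 (1 cut) → $38 − $3 = $35.

35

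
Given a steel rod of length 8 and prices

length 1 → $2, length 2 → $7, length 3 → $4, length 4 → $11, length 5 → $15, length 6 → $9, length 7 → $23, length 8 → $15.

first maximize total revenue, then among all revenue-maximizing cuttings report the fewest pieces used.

4

Build r[k] bottom-up: r[k] = max over allowed piece i of (p[i] + r[k−i]).
r[1] = 2
r[2] = 7
r[3] = 9  (first piece 1, then r[2]=7)
r[4] = 14  (first piece 2, then r[2]=7)
r[5] = 16  (first piece 1, then r[4]=14)
r[6] = 21  (first piece 2, then r[4]=14)
r[7] = 23  (first piece 1, then r[6]=21)
r[8] = 28  (first piece 2, then r[6]=21)
Maximum revenue is $28.
Now minimize piece count subject to staying optimal: for each k, pieces[k] = 1 + min over i with p[i]+r[k−i]=r[k] of pieces[k−i].
pieces[5] = 3
pieces[6] = 3
pieces[7] = 1
pieces[8] = 4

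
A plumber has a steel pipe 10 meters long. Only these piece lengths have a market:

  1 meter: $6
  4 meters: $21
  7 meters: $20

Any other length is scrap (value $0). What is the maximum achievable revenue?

60

Build f[k] bottom-up: f[k] = max over allowed piece i of (p[i] + f[k−i]).
f[1] = 6
f[2] = 12  (first piece 1, then f[1]=6)
f[3] = 18  (first piece 1, then f[2]=12)
f[4] = 24  (first piece 1, then f[3]=18)
f[5] = 30  (first piece 1, then f[4]=24)
f[6] = 36  (first piece 1, then f[5]=30)
f[7] = 42  (first piece 1, then f[6]=36)
f[8] = 48  (first piece 1, then f[7]=42)
f[9] = 54  (first piece 1, then f[8]=48)
f[10] = 60  (first piece 1, then f[9]=54)
One optimal cutting: 1 + 1 + 1 + 1 + 1 + 1 + 1 + 1 + 1 + 1 → $60.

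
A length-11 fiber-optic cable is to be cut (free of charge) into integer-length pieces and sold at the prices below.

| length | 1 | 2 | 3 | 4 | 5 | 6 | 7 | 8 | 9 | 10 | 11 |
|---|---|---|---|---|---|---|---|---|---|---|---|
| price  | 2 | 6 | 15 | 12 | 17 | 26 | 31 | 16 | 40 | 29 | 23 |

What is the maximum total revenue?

51

Build v[k] bottom-up: v[k] = max over allowed piece i of (p[i] + v[k−i]).
v[1] = 2
v[2] = 6
v[3] = 15
v[4] = 17  (first piece 1, then v[3]=15)
v[5] = 21  (first piece 2, then v[3]=15)
v[6] = 30  (first piece 3, then v[3]=15)
v[7] = 32  (first piece 1, then v[6]=30)
v[8] = 36  (first piece 2, then v[6]=30)
v[9] = 45  (first piece 3, then v[6]=30)
v[10] = 47  (first piece 1, then v[9]=45)
v[11] = 51  (first piece 2, then v[9]=45)
One optimal cutting: 3 + 3 + 3 + 2 → $15 + $15 + $15 + $6 = $51.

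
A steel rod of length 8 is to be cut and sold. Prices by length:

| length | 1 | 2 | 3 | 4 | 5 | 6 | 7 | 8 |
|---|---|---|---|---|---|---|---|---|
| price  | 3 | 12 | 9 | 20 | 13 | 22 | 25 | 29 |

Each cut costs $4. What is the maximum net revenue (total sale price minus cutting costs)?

Let net[k] be the best obtainable value from length k. For each k, try every first piece i and keep the best of price[i] + net[k−i] minus the 4 cut fee when i<k.
net[1] = 3
net[2] = 12
net[3] = 11  (first piece 1, then net[2]=12)
net[4] = 20  (first piece 2, then net[2]=12)
net[5] = 19  (first piece 1, then net[4]=20)
net[6] = 28  (first piece 2, then net[4]=20)
net[7] = 27  (first piece 1, then net[6]=28)
net[8] = 36  (first piece 2, then net[6]=28)
One optimal plan: pieces 2 + 2 + 2 + 2 (3 cuts) → $48 − $12 = $36.

36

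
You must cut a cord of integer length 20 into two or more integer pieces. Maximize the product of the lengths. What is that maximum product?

1458

Define m[k] = max over 1≤i<k of i · max(k−i, m[k−i]); the inner max lets the remainder stay uncut if that's better.
m[2] = 1·max(1,0) = 1·1 = 1
m[3] = 1·max(2,1) = 1·2 = 2
m[4] = 2·max(2,1) = 2·2 = 4
m[5] = 2·max(3,2) = 2·3 = 6
m[6] = 3·max(3,2) = 3·3 = 9
m[7] = 2·max(5,6) = 2·6 = 12
m[8] = 2·max(6,9) = 2·9 = 18
m[9] = 3·max(6,9) = 3·9 = 27
m[10] = 2·max(8,18) = 2·18 = 36
m[11] = 2·max(9,27) = 2·27 = 54
m[12] = 3·max(9,27) = 3·27 = 81
m[13] = 2·max(11,54) = 2·54 = 108
m[14] = 2·max(12,81) = 2·81 = 162
m[15] = 3·max(12,81) = 3·81 = 243
m[16] = 2·max(14,162) = 2·162 = 324
m[17] = 2·max(15,243) = 2·243 = 486
m[18] = 3·max(15,243) = 3·243 = 729
m[19] = 2·max(17,486) = 2·486 = 972
m[20] = 2·max(18,729) = 2·729 = 1458
One optimal split: 3 + 3 + 3 + 3 + 3 + 3 + 2; product 3·3·3·3·3·3·2 = 1458.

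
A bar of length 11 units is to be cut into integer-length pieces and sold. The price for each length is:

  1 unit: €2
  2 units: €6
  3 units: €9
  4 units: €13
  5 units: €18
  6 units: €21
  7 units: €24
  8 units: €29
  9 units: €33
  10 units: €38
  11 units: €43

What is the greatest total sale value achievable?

Build R[k] bottom-up: R[k] = max over allowed piece i of (p[i] + R[k−i]).
R[1] = 2
R[2] = 6
R[3] = 9
R[4] = 13
R[5] = 18
R[6] = 21
R[7] = 24  (first piece 2, then R[5]=18)
R[8] = 29
R[9] = 33
R[10] = 38
R[11] = 43
Best is to sell the whole 11-unit piece uncut for €43.

43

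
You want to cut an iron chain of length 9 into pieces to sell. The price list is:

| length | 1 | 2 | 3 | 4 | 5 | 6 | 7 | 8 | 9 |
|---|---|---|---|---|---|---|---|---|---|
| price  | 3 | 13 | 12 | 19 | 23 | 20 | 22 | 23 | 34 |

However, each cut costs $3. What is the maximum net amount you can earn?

Build net[k] bottom-up: net[k] = max over allowed piece i of (p[i] + net[k−i]) − 3 per cut.
net[1] = 3
net[2] = max(3+3-3, 13+0) = 13
net[3] = max(3+13-3, 13+3-3, 12+0) = 13
net[4] = max(3+13-3, 13+13-3, 12+3-3, 19+0) = 23
net[5] = max(3+23-3, 13+13-3, 12+13-3, 19+3-3, 23+0) = 23
net[6] = max(3+23-3, 13+23-3, 12+13-3, 19+13-3, 23+3-3, 20+0) = 33
net[7] = max(3+33-3, 13+23-3, 12+23-3, …, 20+3-3, 22+0) = 33
net[8] = max(3+33-3, 13+33-3, 12+23-3, …, 22+3-3, 23+0) = 43
net[9] = max(3+43-3, 13+33-3, 12+33-3, …, 23+3-3, 34+0) = 43
One optimal plan: pieces 2 + 2 + 2 + 2 + 1 (4 cuts) → $55 − $12 = $43.

43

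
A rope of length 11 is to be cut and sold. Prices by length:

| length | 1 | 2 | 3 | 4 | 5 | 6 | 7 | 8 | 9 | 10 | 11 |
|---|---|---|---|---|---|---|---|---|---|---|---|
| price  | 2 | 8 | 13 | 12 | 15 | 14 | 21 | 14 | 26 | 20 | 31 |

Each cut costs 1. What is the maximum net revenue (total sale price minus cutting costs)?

44

Consider every possible first cut. v[k] is the best of p[i]+v[k−i] over all sellable i≤k, charging 1 whenever i<k.
v[1] = 2
v[2] = max(2+2-1, 8+0) = 8
v[3] = max(2+8-1, 8+2-1, 13+0) = 13
v[4] = max(2+13-1, 8+8-1, 13+2-1, 12+0) = 15
v[5] = max(2+15-1, 8+13-1, 13+8-1, 12+2-1, 15+0) = 20
v[6] = max(2+20-1, 8+15-1, 13+13-1, 12+8-1, 15+2-1, 14+0) = 25
v[7] = max(2+25-1, 8+20-1, 13+15-1, …, 14+2-1, 21+0) = 27
v[8] = max(2+27-1, 8+25-1, 13+20-1, …, 21+2-1, 14+0) = 32
v[9] = max(2+32-1, 8+27-1, 13+25-1, …, 14+2-1, 26+0) = 37
v[10] = max(2+37-1, 8+32-1, 13+27-1, …, 26+2-1, 20+0) = 39
v[11] = max(2+39-1, 8+37-1, 13+32-1, …, 20+2-1, 31+0) = 44
One optimal plan: pieces 3 + 3 + 3 + 2 (3 cuts) → 47 − 3 = 44.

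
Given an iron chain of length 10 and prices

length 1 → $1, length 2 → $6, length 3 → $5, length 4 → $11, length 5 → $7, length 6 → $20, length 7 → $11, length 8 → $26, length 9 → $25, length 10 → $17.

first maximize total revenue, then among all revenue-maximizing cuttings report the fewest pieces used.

Consider every possible first cut. r[k] is the best of p[i]+r[k−i] over all sellable i≤k.
r[1] = 1
r[2] = max(1+1, 6+0) = 6
r[3] = max(1+6, 6+1, 5+0) = 7
r[4] = max(1+7, 6+6, 5+1, 11+0) = 12
r[5] = max(1+12, 6+7, 5+6, 11+1, 7+0) = 13
r[6] = max(1+13, 6+12, 5+7, 11+6, 7+1, 20+0) = 20
r[7] = max(1+20, 6+13, 5+12, …, 20+1, 11+0) = 21
r[8] = max(1+21, 6+20, 5+13, …, 11+1, 26+0) = 26
r[9] = max(1+26, 6+21, 5+20, …, 26+1, 25+0) = 27
r[10] = max(1+27, 6+26, 5+21, …, 25+1, 17+0) = 32
Maximum revenue is $32.
Now minimize piece count subject to staying optimal: for each k, pieces[k] = 1 + min over i with p[i]+r[k−i]=r[k] of pieces[k−i].
pieces[7] = 2
pieces[8] = 1
pieces[9] = 2
pieces[10] = 2

2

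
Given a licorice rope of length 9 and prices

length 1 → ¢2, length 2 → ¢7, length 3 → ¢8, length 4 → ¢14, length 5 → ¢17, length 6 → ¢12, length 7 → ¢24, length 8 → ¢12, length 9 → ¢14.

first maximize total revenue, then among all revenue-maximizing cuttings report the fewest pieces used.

2

Let r[k] be the best obtainable value from length k. For each k, try every first piece i and keep the best of price[i] + r[k−i].
r[1] = 2
r[2] = 7
r[3] = 9  (first piece 1, then r[2]=7)
r[4] = 14  (first piece 2, then r[2]=7)
r[5] = 17
r[6] = 21  (first piece 2, then r[4]=14)
r[7] = 24  (first piece 2, then r[5]=17)
r[8] = 28  (first piece 2, then r[6]=21)
r[9] = 31  (first piece 2, then r[7]=24)
Maximum revenue is ¢31.
Now minimize piece count subject to staying optimal: for each k, pieces[k] = 1 + min over i with p[i]+r[k−i]=r[k] of pieces[k−i].
pieces[6] = 2
pieces[7] = 1
pieces[8] = 2
pieces[9] = 2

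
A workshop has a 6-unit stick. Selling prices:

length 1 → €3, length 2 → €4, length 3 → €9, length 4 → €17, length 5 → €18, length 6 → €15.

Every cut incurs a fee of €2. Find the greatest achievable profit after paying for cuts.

19

Let v[k] be the best obtainable value from length k. For each k, try every first piece i and keep the best of price[i] + v[k−i] minus the 2 cut fee when i<k.
v[1] = 3
v[2] = max(3+3-2, 4+0) = 4
v[3] = max(3+4-2, 4+3-2, 9+0) = 9
v[4] = max(3+9-2, 4+4-2, 9+3-2, 17+0) = 17
v[5] = max(3+17-2, 4+9-2, 9+4-2, 17+3-2, 18+0) = 18
v[6] = max(3+18-2, 4+17-2, 9+9-2, 17+4-2, 18+3-2, 15+0) = 19
One optimal plan: pieces 4 + 1 + 1 (2 cuts) → €23 − €4 = €19.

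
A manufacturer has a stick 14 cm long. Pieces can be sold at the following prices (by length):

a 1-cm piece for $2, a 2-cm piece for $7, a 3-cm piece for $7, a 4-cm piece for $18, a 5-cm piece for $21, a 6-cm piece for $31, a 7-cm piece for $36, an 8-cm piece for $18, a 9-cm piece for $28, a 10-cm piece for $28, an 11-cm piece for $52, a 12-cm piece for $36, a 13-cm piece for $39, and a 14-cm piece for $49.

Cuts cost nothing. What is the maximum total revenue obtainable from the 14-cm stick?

Let R[k] be the best obtainable value from length k. For each k, try every first piece i and keep the best of price[i] + R[k−i].
R[1] = 2
R[2] = max(2+2, 7+0) = 7
R[3] = max(2+7, 7+2, 7+0) = 9
R[4] = max(2+9, 7+7, 7+2, 18+0) = 18
R[5] = max(2+18, 7+9, 7+7, 18+2, 21+0) = 21
R[6] = max(2+21, 7+18, 7+9, 18+7, 21+2, 31+0) = 31
R[7] = max(2+31, 7+21, 7+18, …, 31+2, 36+0) = 36
R[8] = max(2+36, 7+31, 7+21, …, 36+2, 18+0) = 38
R[9] = max(2+38, 7+36, 7+31, …, 18+2, 28+0) = 43
R[10] = max(2+43, 7+38, 7+36, …, 28+2, 28+0) = 49
R[11] = max(2+49, 7+43, 7+38, …, 28+2, 52+0) = 54
R[12] = max(2+54, 7+49, 7+43, …, 52+2, 36+0) = 62
R[13] = max(2+62, 7+54, 7+49, …, 36+2, 39+0) = 67
R[14] = max(2+67, 7+62, 7+54, …, 39+2, 49+0) = 72
One optimal cutting: 7 + 7 → $36 + $36 = $72.

72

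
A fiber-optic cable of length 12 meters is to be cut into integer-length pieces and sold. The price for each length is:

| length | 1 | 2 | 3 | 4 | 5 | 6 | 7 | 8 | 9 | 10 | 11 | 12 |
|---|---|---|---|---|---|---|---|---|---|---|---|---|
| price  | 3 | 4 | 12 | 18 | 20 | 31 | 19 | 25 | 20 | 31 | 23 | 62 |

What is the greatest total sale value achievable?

Consider every possible first cut. v[k] is the best of p[i]+v[k−i] over all sellable i≤k.
v[1] = 3
v[2] = 6  (first piece 1, then v[1]=3)
v[3] = 12
v[4] = 18
v[5] = 21  (first piece 1, then v[4]=18)
v[6] = 31
v[7] = 34  (first piece 1, then v[6]=31)
v[8] = 37  (first piece 1, then v[7]=34)
v[9] = 43  (first piece 3, then v[6]=31)
v[10] = 49  (first piece 4, then v[6]=31)
v[11] = 52  (first piece 1, then v[10]=49)
v[12] = 62  (first piece 6, then v[6]=31)
One optimal cutting: 6 + 6 → $31 + $31 = $62.

62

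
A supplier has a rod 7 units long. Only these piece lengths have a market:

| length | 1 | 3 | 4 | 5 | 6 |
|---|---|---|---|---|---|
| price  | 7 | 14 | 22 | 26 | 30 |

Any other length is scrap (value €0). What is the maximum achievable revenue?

49

Let f[k] be the best obtainable value from length k. For each k, try every first piece i and keep the best of price[i] + f[k−i].
f[1] = 7
f[2] = 14  (first piece 1, then f[1]=7)
f[3] = max(7+14, 14+0) = 21
f[4] = max(7+21, 14+7, 22+0) = 28
f[5] = max(7+28, 14+14, 22+7, 26+0) = 35
f[6] = max(7+35, 14+21, 22+14, 26+7, 30+0) = 42
f[7] = max(7+42, 14+28, 22+21, 26+14, 30+7) = 49
One optimal cutting: 1 + 1 + 1 + 1 + 1 + 1 + 1 → €49.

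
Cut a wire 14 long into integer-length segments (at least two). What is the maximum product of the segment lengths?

Let P[k] be the best product for length k (with at least one cut). For each first piece i, the rest contributes max(k−i, P[k−i]).
Small cases: P[2]=1, P[3]=2, P[4]=4, P[5]=6, P[6]=9, P[7]=12, P[8]=18, P[9]=27.
P[10] = max(1·27, 2·18, 3·12, …, 8·2, 9·1) = 36
P[11] = max(1·36, 2·27, 3·18, …, 9·2, 10·1) = 54
P[12] = max(1·54, 2·36, 3·27, …, 10·2, 11·1) = 81
P[13] = max(1·81, 2·54, 3·36, …, 11·2, 12·1) = 108
P[14] = max(1·108, 2·81, 3·54, …, 12·2, 13·1) = 162
One optimal split: 3 + 3 + 3 + 3 + 2; product 3·3·3·3·2 = 162.

162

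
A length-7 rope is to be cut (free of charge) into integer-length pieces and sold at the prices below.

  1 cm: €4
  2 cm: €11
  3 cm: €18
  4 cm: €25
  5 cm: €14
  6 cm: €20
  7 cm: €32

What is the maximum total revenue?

43

Let v[k] be the best obtainable value from length k. For each k, try every first piece i and keep the best of price[i] + v[k−i].
v[1] = 4
v[2] = 11
v[3] = 18
v[4] = 25
v[5] = 29  (first piece 1, then v[4]=25)
v[6] = 36  (first piece 2, then v[4]=25)
v[7] = 43  (first piece 3, then v[4]=25)
One optimal cutting: 4 + 3 → €25 + €18 = €43.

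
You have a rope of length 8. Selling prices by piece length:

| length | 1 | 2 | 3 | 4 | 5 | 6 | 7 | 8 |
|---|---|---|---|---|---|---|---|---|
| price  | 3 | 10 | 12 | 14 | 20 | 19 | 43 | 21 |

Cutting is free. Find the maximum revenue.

Let best[k] be the best obtainable value from length k. For each k, try every first piece i and keep the best of price[i] + best[k−i].
best[1] = 3
best[2] = 10
best[3] = 13  (first piece 1, then best[2]=10)
best[4] = 20  (first piece 2, then best[2]=10)
best[5] = 23  (first piece 1, then best[4]=20)
best[6] = 30  (first piece 2, then best[4]=20)
best[7] = 43
best[8] = 46  (first piece 1, then best[7]=43)
One optimal cutting: 7 + 1 → 43 + 3 = 46.

46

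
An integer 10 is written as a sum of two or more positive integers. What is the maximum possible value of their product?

Let prod[k] be the best product for length k (with at least one cut). For each first piece i, the rest contributes max(k−i, prod[k−i]).
prod[2] = 1*max(1,0) = 1*1 = 1
prod[3] = 1*max(2,1) = 1*2 = 2
prod[4] = 2*max(2,1) = 2*2 = 4
prod[5] = 2*max(3,2) = 2*3 = 6
prod[6] = 3*max(3,2) = 3*3 = 9
prod[7] = 2*max(5,6) = 2*6 = 12
prod[8] = 2*max(6,9) = 2*9 = 18
prod[9] = 3*max(6,9) = 3*9 = 27
prod[10] = 2*max(8,18) = 2*18 = 36
One optimal split: 3 + 3 + 2 + 2; product 3*3*2*2 = 36.

36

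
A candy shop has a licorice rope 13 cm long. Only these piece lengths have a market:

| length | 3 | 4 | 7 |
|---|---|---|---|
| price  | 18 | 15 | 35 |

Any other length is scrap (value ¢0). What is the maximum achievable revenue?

Consider every possible first cut. best[k] is the best of p[i]+best[k−i] over all sellable i≤k.
best[1] = 0
best[2] = 0
best[3] = 18
best[4] = 18
best[5] = 18
best[6] = 36  (first piece 3, then best[3]=18)
best[7] = 36
best[8] = 36
best[9] = 54  (first piece 3, then best[6]=36)
best[10] = 54
best[11] = 54
best[12] = 72  (first piece 3, then best[9]=54)
best[13] = 72
One optimal cutting: pieces 3 + 3 + 3 + 3 with 1 cm of scrap → ¢72.

72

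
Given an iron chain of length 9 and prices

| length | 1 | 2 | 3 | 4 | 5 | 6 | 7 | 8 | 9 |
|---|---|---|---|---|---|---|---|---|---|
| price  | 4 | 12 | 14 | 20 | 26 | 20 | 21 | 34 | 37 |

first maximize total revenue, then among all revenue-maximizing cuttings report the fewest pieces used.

5

Let r[k] be the best obtainable value from length k. For each k, try every first piece i and keep the best of price[i] + r[k−i].
r[1] = 4
r[2] = max(4+4, 12+0) = 12
r[3] = max(4+12, 12+4, 14+0) = 16
r[4] = max(4+16, 12+12, 14+4, 20+0) = 24
r[5] = max(4+24, 12+16, 14+12, 20+4, 26+0) = 28
r[6] = max(4+28, 12+24, 14+16, 20+12, 26+4, 20+0) = 36
r[7] = max(4+36, 12+28, 14+24, …, 20+4, 21+0) = 40
r[8] = max(4+40, 12+36, 14+28, …, 21+4, 34+0) = 48
r[9] = max(4+48, 12+40, 14+36, …, 34+4, 37+0) = 52
Maximum revenue is $52.
Now minimize piece count subject to staying optimal: for each k, pieces[k] = 1 + min over i with p[i]+r[k−i]=r[k] of pieces[k−i].
pieces[6] = 3
pieces[7] = 4
pieces[8] = 4
pieces[9] = 5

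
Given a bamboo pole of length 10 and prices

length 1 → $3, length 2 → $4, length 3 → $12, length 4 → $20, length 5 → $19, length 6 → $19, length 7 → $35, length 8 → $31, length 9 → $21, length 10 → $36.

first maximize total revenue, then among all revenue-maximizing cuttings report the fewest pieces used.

Let r[k] be the best obtainable value from length k. For each k, try every first piece i and keep the best of price[i] + r[k−i].
r[1] = 3
r[2] = max(3+3, 4+0) = 6
r[3] = max(3+6, 4+3, 12+0) = 12
r[4] = max(3+12, 4+6, 12+3, 20+0) = 20
r[5] = max(3+20, 4+12, 12+6, 20+3, 19+0) = 23
r[6] = max(3+23, 4+20, 12+12, 20+6, 19+3, 19+0) = 26
r[7] = max(3+26, 4+23, 12+20, …, 19+3, 35+0) = 35
r[8] = max(3+35, 4+26, 12+23, …, 35+3, 31+0) = 40
r[9] = max(3+40, 4+35, 12+26, …, 31+3, 21+0) = 43
r[10] = max(3+43, 4+40, 12+35, …, 21+3, 36+0) = 47
Maximum revenue is $47.
Now minimize piece count subject to staying optimal: for each k, pieces[k] = 1 + min over i with p[i]+r[k−i]=r[k] of pieces[k−i].
pieces[7] = 1
pieces[8] = 2
pieces[9] = 3
pieces[10] = 2

2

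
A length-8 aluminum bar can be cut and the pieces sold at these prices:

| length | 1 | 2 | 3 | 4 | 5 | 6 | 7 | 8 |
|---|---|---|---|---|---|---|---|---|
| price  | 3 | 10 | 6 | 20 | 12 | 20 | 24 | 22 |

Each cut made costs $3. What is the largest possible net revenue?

Let net[k] be the best obtainable value from length k. For each k, try every first piece i and keep the best of price[i] + net[k−i] minus the 3 cut fee when i<k.
net[1] = 3
net[2] = 10
net[3] = 10  (first piece 1, then net[2]=10)
net[4] = 20
net[5] = 20  (first piece 1, then net[4]=20)
net[6] = 27  (first piece 2, then net[4]=20)
net[7] = 27  (first piece 1, then net[6]=27)
net[8] = 37  (first piece 4, then net[4]=20)
One optimal plan: pieces 4 + 4 (1 cut) → $40 − $3 = $37.

37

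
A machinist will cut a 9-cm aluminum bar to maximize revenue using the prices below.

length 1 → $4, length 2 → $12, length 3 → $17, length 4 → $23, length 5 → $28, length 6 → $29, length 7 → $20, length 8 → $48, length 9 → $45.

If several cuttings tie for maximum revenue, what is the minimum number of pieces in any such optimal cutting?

4

Consider every possible first cut. r[k] is the best of p[i]+r[k−i] over all sellable i≤k.
r[1] = 4
r[2] = 12
r[3] = 17
r[4] = 24  (first piece 2, then r[2]=12)
r[5] = 29  (first piece 2, then r[3]=17)
r[6] = 36  (first piece 2, then r[4]=24)
r[7] = 41  (first piece 2, then r[5]=29)
r[8] = 48  (first piece 2, then r[6]=36)
r[9] = 53  (first piece 2, then r[7]=41)
Maximum revenue is $53.
Now minimize piece count subject to staying optimal: for each k, pieces[k] = 1 + min over i with p[i]+r[k−i]=r[k] of pieces[k−i].
pieces[6] = 3
pieces[7] = 3
pieces[8] = 1
pieces[9] = 4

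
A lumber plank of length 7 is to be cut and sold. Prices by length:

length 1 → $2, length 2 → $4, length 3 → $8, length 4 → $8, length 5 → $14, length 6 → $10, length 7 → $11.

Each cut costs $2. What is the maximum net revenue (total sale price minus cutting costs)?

Let net[k] be the best obtainable value from length k. For each k, try every first piece i and keep the best of price[i] + net[k−i] minus the 2 cut fee when i<k.
net[1] = 2
net[2] = max(2+2-2, 4+0) = 4
net[3] = max(2+4-2, 4+2-2, 8+0) = 8
net[4] = max(2+8-2, 4+4-2, 8+2-2, 8+0) = 8
net[5] = max(2+8-2, 4+8-2, 8+4-2, 8+2-2, 14+0) = 14
net[6] = max(2+14-2, 4+8-2, 8+8-2, 8+4-2, 14+2-2, 10+0) = 14
net[7] = max(2+14-2, 4+14-2, 8+8-2, …, 10+2-2, 11+0) = 16
One optimal plan: pieces 5 + 2 (1 cut) → $18 − $2 = $16.

16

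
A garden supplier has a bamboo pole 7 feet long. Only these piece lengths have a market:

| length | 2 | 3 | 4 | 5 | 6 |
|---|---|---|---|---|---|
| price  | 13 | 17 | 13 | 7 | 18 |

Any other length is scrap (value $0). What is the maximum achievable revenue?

43

Let best[k] be the best obtainable value from length k. For each k, try every first piece i and keep the best of price[i] + best[k−i].
best[1] = 0
best[2] = 13
best[3] = 17
best[4] = 26  (first piece 2, then best[2]=13)
best[5] = 30  (first piece 2, then best[3]=17)
best[6] = 39  (first piece 2, then best[4]=26)
best[7] = 43  (first piece 2, then best[5]=30)
One optimal cutting: 3 + 2 + 2 → $43.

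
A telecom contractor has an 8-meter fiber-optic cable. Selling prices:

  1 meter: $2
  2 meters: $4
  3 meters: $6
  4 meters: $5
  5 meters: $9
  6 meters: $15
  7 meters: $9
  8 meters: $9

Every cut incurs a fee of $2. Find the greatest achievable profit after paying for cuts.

17

Build net[k] bottom-up: net[k] = max over allowed piece i of (p[i] + net[k−i]) − 2 per cut.
net[1] = 2
net[2] = max(2+2-2, 4+0) = 4
net[3] = max(2+4-2, 4+2-2, 6+0) = 6
net[4] = max(2+6-2, 4+4-2, 6+2-2, 5+0) = 6
net[5] = max(2+6-2, 4+6-2, 6+4-2, 5+2-2, 9+0) = 9
net[6] = max(2+9-2, 4+6-2, 6+6-2, 5+4-2, 9+2-2, 15+0) = 15
net[7] = max(2+15-2, 4+9-2, 6+6-2, …, 15+2-2, 9+0) = 15
net[8] = max(2+15-2, 4+15-2, 6+9-2, …, 9+2-2, 9+0) = 17
One optimal plan: pieces 6 + 2 (1 cut) → $19 − $2 = $17.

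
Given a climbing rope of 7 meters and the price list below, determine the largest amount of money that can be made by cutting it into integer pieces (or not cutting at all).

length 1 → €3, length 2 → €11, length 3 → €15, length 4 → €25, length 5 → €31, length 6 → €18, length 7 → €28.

42

Let best[k] be the best obtainable value from length k. For each k, try every first piece i and keep the best of price[i] + best[k−i].
best[1] = 3
best[2] = max(3+3, 11+0) = 11
best[3] = max(3+11, 11+3, 15+0) = 15
best[4] = max(3+15, 11+11, 15+3, 25+0) = 25
best[5] = max(3+25, 11+15, 15+11, 25+3, 31+0) = 31
best[6] = max(3+31, 11+25, 15+15, 25+11, 31+3, 18+0) = 36
best[7] = max(3+36, 11+31, 15+25, …, 18+3, 28+0) = 42
One optimal cutting: 5 + 2 → €31 + €11 = €42.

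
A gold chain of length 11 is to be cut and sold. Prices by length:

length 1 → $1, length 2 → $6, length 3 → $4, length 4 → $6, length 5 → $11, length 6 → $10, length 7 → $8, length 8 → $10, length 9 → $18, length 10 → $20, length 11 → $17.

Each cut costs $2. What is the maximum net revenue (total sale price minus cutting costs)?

23

Build r[k] bottom-up: r[k] = max over allowed piece i of (p[i] + r[k−i]) − 2 per cut.
r[1] = 1
r[2] = max(1+1-2, 6+0) = 6
r[3] = max(1+6-2, 6+1-2, 4+0) = 5
r[4] = max(1+5-2, 6+6-2, 4+1-2, 6+0) = 10
r[5] = max(1+10-2, 6+5-2, 4+6-2, 6+1-2, 11+0) = 11
r[6] = max(1+11-2, 6+10-2, 4+5-2, 6+6-2, 11+1-2, 10+0) = 14
r[7] = max(1+14-2, 6+11-2, 4+10-2, …, 10+1-2, 8+0) = 15
r[8] = max(1+15-2, 6+14-2, 4+11-2, …, 8+1-2, 10+0) = 18
r[9] = max(1+18-2, 6+15-2, 4+14-2, …, 10+1-2, 18+0) = 19
r[10] = max(1+19-2, 6+18-2, 4+15-2, …, 18+1-2, 20+0) = 22
r[11] = max(1+22-2, 6+19-2, 4+18-2, …, 20+1-2, 17+0) = 23
One optimal plan: pieces 5 + 2 + 2 + 2 (3 cuts) → $29 − $6 = $23.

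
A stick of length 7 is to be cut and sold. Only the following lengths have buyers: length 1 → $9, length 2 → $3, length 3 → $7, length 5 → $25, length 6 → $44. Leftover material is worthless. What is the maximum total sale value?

Consider every possible first cut. r[k] is the best of p[i]+r[k−i] over all sellable i≤k.
r[1] = 9
r[2] = max(9+9, 3+0) = 18
r[3] = max(9+18, 3+9, 7+0) = 27
r[4] = max(9+27, 3+18, 7+9) = 36
r[5] = max(9+36, 3+27, 7+18, 25+0) = 45
r[6] = max(9+45, 3+36, 7+27, 25+9, 44+0) = 54
r[7] = max(9+54, 3+45, 7+36, 25+18, 44+9) = 63
One optimal cutting: 1 + 1 + 1 + 1 + 1 + 1 + 1 → $63.

63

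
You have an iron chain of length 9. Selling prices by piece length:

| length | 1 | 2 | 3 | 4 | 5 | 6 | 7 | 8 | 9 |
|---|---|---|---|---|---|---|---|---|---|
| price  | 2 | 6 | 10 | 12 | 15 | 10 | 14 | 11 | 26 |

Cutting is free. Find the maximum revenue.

30

Let v[k] be the best obtainable value from length k. For each k, try every first piece i and keep the best of price[i] + v[k−i].
v[1] = 2
v[2] = 6
v[3] = 10
v[4] = 12  (first piece 1, then v[3]=10)
v[5] = 16  (first piece 2, then v[3]=10)
v[6] = 20  (first piece 3, then v[3]=10)
v[7] = 22  (first piece 1, then v[6]=20)
v[8] = 26  (first piece 2, then v[6]=20)
v[9] = 30  (first piece 3, then v[6]=20)
One optimal cutting: 3 + 3 + 3 → $10 + $10 + $10 = $30.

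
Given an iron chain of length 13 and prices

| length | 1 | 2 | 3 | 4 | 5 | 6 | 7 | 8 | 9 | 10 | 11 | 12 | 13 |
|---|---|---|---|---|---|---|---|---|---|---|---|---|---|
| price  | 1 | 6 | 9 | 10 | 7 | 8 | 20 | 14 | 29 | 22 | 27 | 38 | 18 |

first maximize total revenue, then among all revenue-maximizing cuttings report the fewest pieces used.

3

Let r[k] be the best obtainable value from length k. For each k, try every first piece i and keep the best of price[i] + r[k−i].
r[1] = 1
r[2] = 6
r[3] = 9
r[4] = 12  (first piece 2, then r[2]=6)
r[5] = 15  (first piece 2, then r[3]=9)
r[6] = 18  (first piece 2, then r[4]=12)
r[7] = 21  (first piece 2, then r[5]=15)
r[8] = 24  (first piece 2, then r[6]=18)
r[9] = 29
r[10] = 30  (first piece 1, then r[9]=29)
r[11] = 35  (first piece 2, then r[9]=29)
r[12] = 38  (first piece 3, then r[9]=29)
r[13] = 41  (first piece 2, then r[11]=35)
Maximum revenue is $41.
Now minimize piece count subject to staying optimal: for each k, pieces[k] = 1 + min over i with p[i]+r[k−i]=r[k] of pieces[k−i].
pieces[10] = 2
pieces[11] = 2
pieces[12] = 1
pieces[13] = 3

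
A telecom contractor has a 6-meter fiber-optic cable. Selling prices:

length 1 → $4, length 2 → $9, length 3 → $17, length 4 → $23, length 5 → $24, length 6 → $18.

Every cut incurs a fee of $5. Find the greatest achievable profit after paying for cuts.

29

Consider every possible first cut. v[k] is the best of p[i]+v[k−i] over all sellable i≤k, charging 5 whenever i<k.
v[1] = 4
v[2] = max(4+4-5, 9+0) = 9
v[3] = max(4+9-5, 9+4-5, 17+0) = 17
v[4] = max(4+17-5, 9+9-5, 17+4-5, 23+0) = 23
v[5] = max(4+23-5, 9+17-5, 17+9-5, 23+4-5, 24+0) = 24
v[6] = max(4+24-5, 9+23-5, 17+17-5, 23+9-5, 24+4-5, 18+0) = 29
One optimal plan: pieces 3 + 3 (1 cut) → $34 − $5 = $29.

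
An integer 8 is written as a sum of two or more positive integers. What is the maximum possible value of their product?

18

Fill g[k] for k=2..8: at each k try every first piece i and multiply by the better of (k−i) uncut or g[k−i].
g[2] = 1×max(1,0) = 1×1 = 1
g[3] = max(1×2, 2×1) = 2
g[4] = max(1×3, 2×2, 3×1) = 4
g[5] = max(1×4, 2×3, 3×2, 4×1) = 6
g[6] = max(1×6, 2×4, 3×3, 4×2, 5×1) = 9
g[7] = max(1×9, 2×6, 3×4, 4×3, 5×2, 6×1) = 12
g[8] = max(1×12, 2×9, 3×6, …, 6×2, 7×1) = 18
One optimal split: 3 + 3 + 2; product 3×3×2 = 18.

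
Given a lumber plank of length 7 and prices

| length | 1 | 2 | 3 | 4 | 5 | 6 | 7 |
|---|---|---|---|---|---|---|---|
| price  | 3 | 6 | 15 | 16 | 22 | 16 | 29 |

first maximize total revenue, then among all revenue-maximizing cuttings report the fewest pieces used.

Build r[k] bottom-up: r[k] = max over allowed piece i of (p[i] + r[k−i]).
r[1] = 3
r[2] = max(3+3, 6+0) = 6
r[3] = max(3+6, 6+3, 15+0) = 15
r[4] = max(3+15, 6+6, 15+3, 16+0) = 18
r[5] = max(3+18, 6+15, 15+6, 16+3, 22+0) = 22
r[6] = max(3+22, 6+18, 15+15, 16+6, 22+3, 16+0) = 30
r[7] = max(3+30, 6+22, 15+18, …, 16+3, 29+0) = 33
Maximum revenue is $33.
Now minimize piece count subject to staying optimal: for each k, pieces[k] = 1 + min over i with p[i]+r[k−i]=r[k] of pieces[k−i].
pieces[4] = 2
pieces[5] = 1
pieces[6] = 2
pieces[7] = 3

3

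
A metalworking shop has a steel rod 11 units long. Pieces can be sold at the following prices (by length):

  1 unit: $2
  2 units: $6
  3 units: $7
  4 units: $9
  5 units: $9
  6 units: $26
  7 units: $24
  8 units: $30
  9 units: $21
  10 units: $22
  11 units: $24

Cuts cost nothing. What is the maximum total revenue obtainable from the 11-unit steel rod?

Build r[k] bottom-up: r[k] = max over allowed piece i of (p[i] + r[k−i]).
r[1] = 2
r[2] = max(2+2, 6+0) = 6
r[3] = max(2+6, 6+2, 7+0) = 8
r[4] = max(2+8, 6+6, 7+2, 9+0) = 12
r[5] = max(2+12, 6+8, 7+6, 9+2, 9+0) = 14
r[6] = max(2+14, 6+12, 7+8, 9+6, 9+2, 26+0) = 26
r[7] = max(2+26, 6+14, 7+12, …, 26+2, 24+0) = 28
r[8] = max(2+28, 6+26, 7+14, …, 24+2, 30+0) = 32
r[9] = max(2+32, 6+28, 7+26, …, 30+2, 21+0) = 34
r[10] = max(2+34, 6+32, 7+28, …, 21+2, 22+0) = 38
r[11] = max(2+38, 6+34, 7+32, …, 22+2, 24+0) = 40
One optimal cutting: 6 + 2 + 2 + 1 → $26 + $6 + $6 + $2 = $40.

40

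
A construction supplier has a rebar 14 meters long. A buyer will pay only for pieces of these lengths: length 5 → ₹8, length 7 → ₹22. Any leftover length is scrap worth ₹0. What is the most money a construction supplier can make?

Let r[k] be the best obtainable value from length k. For each k, try every first piece i and keep the best of price[i] + r[k−i].
r[1] = 0
r[2] = 0
r[3] = 0
r[4] = 0
r[5] = 8
r[6] = 8
r[7] = 22
r[8] = 22
r[9] = 22
r[10] = 22
r[11] = 22
r[12] = 30  (first piece 5, then r[7]=22)
r[13] = 30
r[14] = 44  (first piece 7, then r[7]=22)
One optimal cutting: 7 + 7 → ₹44.

44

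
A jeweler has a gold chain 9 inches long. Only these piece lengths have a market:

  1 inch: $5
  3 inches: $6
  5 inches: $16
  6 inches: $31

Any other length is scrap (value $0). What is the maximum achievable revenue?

46

Let f[k] be the best obtainable value from length k. For each k, try every first piece i and keep the best of price[i] + f[k−i].
f[1] = 5
f[2] = 10  (first piece 1, then f[1]=5)
f[3] = max(5+10, 6+0) = 15
f[4] = max(5+15, 6+5) = 20
f[5] = max(5+20, 6+10, 16+0) = 25
f[6] = max(5+25, 6+15, 16+5, 31+0) = 31
f[7] = max(5+31, 6+20, 16+10, 31+5) = 36
f[8] = max(5+36, 6+25, 16+15, 31+10) = 41
f[9] = max(5+41, 6+31, 16+20, 31+15) = 46
One optimal cutting: 6 + 1 + 1 + 1 → $46.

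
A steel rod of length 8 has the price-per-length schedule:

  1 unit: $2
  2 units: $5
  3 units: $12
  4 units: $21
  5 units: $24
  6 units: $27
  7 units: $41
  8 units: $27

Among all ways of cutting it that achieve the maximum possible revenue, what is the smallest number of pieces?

2

Build r[k] bottom-up: r[k] = max over allowed piece i of (p[i] + r[k−i]).
r[1] = 2
r[2] = max(2+2, 5+0) = 5
r[3] = max(2+5, 5+2, 12+0) = 12
r[4] = max(2+12, 5+5, 12+2, 21+0) = 21
r[5] = max(2+21, 5+12, 12+5, 21+2, 24+0) = 24
r[6] = max(2+24, 5+21, 12+12, 21+5, 24+2, 27+0) = 27
r[7] = max(2+27, 5+24, 12+21, …, 27+2, 41+0) = 41
r[8] = max(2+41, 5+27, 12+24, …, 41+2, 27+0) = 43
Maximum revenue is $43.
Now minimize piece count subject to staying optimal: for each k, pieces[k] = 1 + min over i with p[i]+r[k−i]=r[k] of pieces[k−i].
pieces[5] = 1
pieces[6] = 1
pieces[7] = 1
pieces[8] = 2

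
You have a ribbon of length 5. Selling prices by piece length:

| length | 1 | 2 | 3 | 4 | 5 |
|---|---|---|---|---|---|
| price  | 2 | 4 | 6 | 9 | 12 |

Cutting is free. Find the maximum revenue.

Build best[k] bottom-up: best[k] = max over allowed piece i of (p[i] + best[k−i]).
best[1] = 2
best[2] = 4  (first piece 1, then best[1]=2)
best[3] = 6  (first piece 1, then best[2]=4)
best[4] = 9
best[5] = 12
Best is to sell the whole 5-inch piece uncut for ¢12.

12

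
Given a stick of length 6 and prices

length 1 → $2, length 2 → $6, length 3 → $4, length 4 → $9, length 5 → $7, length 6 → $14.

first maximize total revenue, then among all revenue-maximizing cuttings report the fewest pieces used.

Let r[k] be the best obtainable value from length k. For each k, try every first piece i and keep the best of price[i] + r[k−i].
r[1] = 2
r[2] = max(2+2, 6+0) = 6
r[3] = max(2+6, 6+2, 4+0) = 8
r[4] = max(2+8, 6+6, 4+2, 9+0) = 12
r[5] = max(2+12, 6+8, 4+6, 9+2, 7+0) = 14
r[6] = max(2+14, 6+12, 4+8, 9+6, 7+2, 14+0) = 18
Maximum revenue is $18.
Now minimize piece count subject to staying optimal: for each k, pieces[k] = 1 + min over i with p[i]+r[k−i]=r[k] of pieces[k−i].
pieces[3] = 2
pieces[4] = 2
pieces[5] = 3
pieces[6] = 3

3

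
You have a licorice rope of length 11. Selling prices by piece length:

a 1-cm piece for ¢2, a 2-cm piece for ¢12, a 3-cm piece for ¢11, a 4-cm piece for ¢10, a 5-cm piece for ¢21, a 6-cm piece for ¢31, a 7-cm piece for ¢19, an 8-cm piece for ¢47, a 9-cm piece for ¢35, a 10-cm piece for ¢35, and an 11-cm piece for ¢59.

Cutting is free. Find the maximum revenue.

62

Consider every possible first cut. best[k] is the best of p[i]+best[k−i] over all sellable i≤k.
best[1] = 2
best[2] = 12
best[3] = 14  (first piece 1, then best[2]=12)
best[4] = 24  (first piece 2, then best[2]=12)
best[5] = 26  (first piece 1, then best[4]=24)
best[6] = 36  (first piece 2, then best[4]=24)
best[7] = 38  (first piece 1, then best[6]=36)
best[8] = 48  (first piece 2, then best[6]=36)
best[9] = 50  (first piece 1, then best[8]=48)
best[10] = 60  (first piece 2, then best[8]=48)
best[11] = 62  (first piece 1, then best[10]=60)
One optimal cutting: 2 + 2 + 2 + 2 + 2 + 1 → ¢12 + ¢12 + ¢12 + ¢12 + ¢12 + ¢2 = ¢62.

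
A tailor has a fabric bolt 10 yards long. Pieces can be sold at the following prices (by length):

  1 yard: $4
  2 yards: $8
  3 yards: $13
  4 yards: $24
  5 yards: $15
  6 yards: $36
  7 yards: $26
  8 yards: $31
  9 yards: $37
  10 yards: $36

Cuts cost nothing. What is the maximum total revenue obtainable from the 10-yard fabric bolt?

Let best[k] be the best obtainable value from length k. For each k, try every first piece i and keep the best of price[i] + best[k−i].
best[1] = 4
best[2] = 8  (first piece 1, then best[1]=4)
best[3] = 13
best[4] = 24
best[5] = 28  (first piece 1, then best[4]=24)
best[6] = 36
best[7] = 40  (first piece 1, then best[6]=36)
best[8] = 48  (first piece 4, then best[4]=24)
best[9] = 52  (first piece 1, then best[8]=48)
best[10] = 60  (first piece 4, then best[6]=36)
One optimal cutting: 6 + 4 → $36 + $24 = $60.

60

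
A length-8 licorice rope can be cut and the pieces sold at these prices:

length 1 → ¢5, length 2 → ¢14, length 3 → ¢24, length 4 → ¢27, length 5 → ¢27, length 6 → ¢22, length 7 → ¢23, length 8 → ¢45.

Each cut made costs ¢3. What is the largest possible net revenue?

Consider every possible first cut. r[k] is the best of p[i]+r[k−i] over all sellable i≤k, charging 3 whenever i<k.
r[1] = 5
r[2] = max(5+5-3, 14+0) = 14
r[3] = max(5+14-3, 14+5-3, 24+0) = 24
r[4] = max(5+24-3, 14+14-3, 24+5-3, 27+0) = 27
r[5] = max(5+27-3, 14+24-3, 24+14-3, 27+5-3, 27+0) = 35
r[6] = max(5+35-3, 14+27-3, 24+24-3, 27+14-3, 27+5-3, 22+0) = 45
r[7] = max(5+45-3, 14+35-3, 24+27-3, …, 22+5-3, 23+0) = 48
r[8] = max(5+48-3, 14+45-3, 24+35-3, …, 23+5-3, 45+0) = 56
One optimal plan: pieces 3 + 3 + 2 (2 cuts) → ¢62 − ¢6 = ¢56.

56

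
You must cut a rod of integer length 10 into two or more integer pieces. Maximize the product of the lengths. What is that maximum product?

36

Fill f[k] for k=2..10: at each k try every first piece i and multiply by the better of (k−i) uncut or f[k−i].
Small cases: f[2]=1, f[3]=2.
f[4] = 2·max(2,1) = 2·2 = 4
f[5] = 2·max(3,2) = 2·3 = 6
f[6] = 3·max(3,2) = 3·3 = 9
f[7] = 2·max(5,6) = 2·6 = 12
f[8] = 2·max(6,9) = 2·9 = 18
f[9] = 3·max(6,9) = 3·9 = 27
f[10] = 2·max(8,18) = 2·18 = 36
One optimal split: 3 + 3 + 2 + 2; product 3·3·2·2 = 36.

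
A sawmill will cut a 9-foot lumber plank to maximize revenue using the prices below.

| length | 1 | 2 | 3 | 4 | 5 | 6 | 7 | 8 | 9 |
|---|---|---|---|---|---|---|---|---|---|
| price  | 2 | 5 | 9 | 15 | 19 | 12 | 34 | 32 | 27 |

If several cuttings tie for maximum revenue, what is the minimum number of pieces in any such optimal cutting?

2

Build r[k] bottom-up: r[k] = max over allowed piece i of (p[i] + r[k−i]).
r[1] = 2
r[2] = max(2+2, 5+0) = 5
r[3] = max(2+5, 5+2, 9+0) = 9
r[4] = max(2+9, 5+5, 9+2, 15+0) = 15
r[5] = max(2+15, 5+9, 9+5, 15+2, 19+0) = 19
r[6] = max(2+19, 5+15, 9+9, 15+5, 19+2, 12+0) = 21
r[7] = max(2+21, 5+19, 9+15, …, 12+2, 34+0) = 34
r[8] = max(2+34, 5+21, 9+19, …, 34+2, 32+0) = 36
r[9] = max(2+36, 5+34, 9+21, …, 32+2, 27+0) = 39
Maximum revenue is $39.
Now minimize piece count subject to staying optimal: for each k, pieces[k] = 1 + min over i with p[i]+r[k−i]=r[k] of pieces[k−i].
pieces[6] = 2
pieces[7] = 1
pieces[8] = 2
pieces[9] = 2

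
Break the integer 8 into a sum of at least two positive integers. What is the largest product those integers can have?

18

Define f[k] = max over 1≤i<k of i · max(k−i, f[k−i]); the inner max lets the remainder stay uncut if that's better.
f[2] = 1×max(1,0) = 1×1 = 1
f[3] = max(1×2, 2×1) = 2
f[4] = max(1×3, 2×2, 3×1) = 4
f[5] = max(1×4, 2×3, 3×2, 4×1) = 6
f[6] = max(1×6, 2×4, 3×3, 4×2, 5×1) = 9
f[7] = max(1×9, 2×6, 3×4, 4×3, 5×2, 6×1) = 12
f[8] = max(1×12, 2×9, 3×6, …, 6×2, 7×1) = 18
One optimal split: 3 + 3 + 2; product 3×3×2 = 18.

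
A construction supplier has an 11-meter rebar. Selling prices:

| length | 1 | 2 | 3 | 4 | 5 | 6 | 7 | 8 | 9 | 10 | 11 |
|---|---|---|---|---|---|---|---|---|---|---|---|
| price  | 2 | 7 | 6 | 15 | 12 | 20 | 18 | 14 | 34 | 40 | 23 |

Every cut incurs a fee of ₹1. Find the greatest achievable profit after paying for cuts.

Consider every possible first cut. net[k] is the best of p[i]+net[k−i] over all sellable i≤k, charging 1 whenever i<k.
net[1] = 2
net[2] = 7
net[3] = 8  (first piece 1, then net[2]=7)
net[4] = 15
net[5] = 16  (first piece 1, then net[4]=15)
net[6] = 21  (first piece 2, then net[4]=15)
net[7] = 22  (first piece 1, then net[6]=21)
net[8] = 29  (first piece 4, then net[4]=15)
net[9] = 34
net[10] = 40
net[11] = 41  (first piece 1, then net[10]=40)
One optimal plan: pieces 10 + 1 (1 cut) → ₹42 − ₹1 = ₹41.

41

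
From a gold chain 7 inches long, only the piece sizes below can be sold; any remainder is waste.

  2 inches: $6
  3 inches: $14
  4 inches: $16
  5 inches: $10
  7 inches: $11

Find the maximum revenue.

30

Let f[k] be the best obtainable value from length k. For each k, try every first piece i and keep the best of price[i] + f[k−i].
f[1] = 0
f[2] = 6
f[3] = max(6+0, 14+0) = 14
f[4] = max(6+6, 14+0, 16+0) = 16
f[5] = max(6+14, 14+6, 16+0, 10+0) = 20
f[6] = max(6+16, 14+14, 16+6, 10+0) = 28
f[7] = max(6+20, 14+16, 16+14, 10+6, 11+0) = 30
One optimal cutting: 4 + 3 → $30.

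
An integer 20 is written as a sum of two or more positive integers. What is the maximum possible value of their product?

Let f[k] be the best product for length k (with at least one cut). For each first piece i, the rest contributes max(k−i, f[k−i]).
f[2] = 1×max(1,0) = 1×1 = 1
f[3] = 1×max(2,1) = 1×2 = 2
f[4] = 2×max(2,1) = 2×2 = 4
f[5] = 2×max(3,2) = 2×3 = 6
f[6] = 3×max(3,2) = 3×3 = 9
f[7] = 2×max(5,6) = 2×6 = 12
f[8] = 2×max(6,9) = 2×9 = 18
f[9] = 3×max(6,9) = 3×9 = 27
f[10] = 2×max(8,18) = 2×18 = 36
f[11] = 2×max(9,27) = 2×27 = 54
f[12] = 3×max(9,27) = 3×27 = 81
f[13] = 2×max(11,54) = 2×54 = 108
f[14] = 2×max(12,81) = 2×81 = 162
f[15] = 3×max(12,81) = 3×81 = 243
f[16] = 2×max(14,162) = 2×162 = 324
f[17] = 2×max(15,243) = 2×243 = 486
f[18] = 3×max(15,243) = 3×243 = 729
f[19] = 2×max(17,486) = 2×486 = 972
f[20] = 2×max(18,729) = 2×729 = 1458
One optimal split: 3 + 3 + 3 + 3 + 3 + 3 + 2; product 3×3×3×3×3×3×2 = 1458.

1458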